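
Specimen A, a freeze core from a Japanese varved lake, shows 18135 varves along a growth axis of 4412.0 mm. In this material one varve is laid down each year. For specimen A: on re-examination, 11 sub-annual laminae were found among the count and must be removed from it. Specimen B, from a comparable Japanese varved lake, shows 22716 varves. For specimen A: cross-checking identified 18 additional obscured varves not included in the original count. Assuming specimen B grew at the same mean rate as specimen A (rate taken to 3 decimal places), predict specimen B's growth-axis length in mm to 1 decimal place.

Specimen A: true varve count = 18135 − 11 + 18 = 18142.
A: Mean rate = 4412.0 mm / 18142 years ≈ 0.243 mm per year.
B's length ≈ 0.243 × 22716 = 5520.0 mm.

5520.0 mm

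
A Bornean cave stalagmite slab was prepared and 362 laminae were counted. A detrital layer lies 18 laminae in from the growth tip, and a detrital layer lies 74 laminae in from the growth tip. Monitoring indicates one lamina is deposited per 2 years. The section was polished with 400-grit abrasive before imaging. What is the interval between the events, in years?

112 years

Separation: 74 − 18 = 56 laminae.
Multiplying by 2 years per lamina: 56 × 2 = 112 years.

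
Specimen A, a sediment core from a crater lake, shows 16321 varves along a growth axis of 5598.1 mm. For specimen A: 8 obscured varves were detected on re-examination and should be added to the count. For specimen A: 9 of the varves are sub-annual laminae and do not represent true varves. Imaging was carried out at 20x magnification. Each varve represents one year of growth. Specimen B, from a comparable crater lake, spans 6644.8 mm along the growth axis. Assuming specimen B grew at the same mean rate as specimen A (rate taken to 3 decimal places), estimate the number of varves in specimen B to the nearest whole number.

19373 varves

Specimen A: correcting the raw count gives 16321 − 9 + 8 = 16320 true varves.
A: 5598.1 mm over 16320 years gives 5598.1 / 16320 ≈ 0.343 mm/yr.
For B, 6644.8 / 0.343 = 19372.59 years ≈ 19373 varves.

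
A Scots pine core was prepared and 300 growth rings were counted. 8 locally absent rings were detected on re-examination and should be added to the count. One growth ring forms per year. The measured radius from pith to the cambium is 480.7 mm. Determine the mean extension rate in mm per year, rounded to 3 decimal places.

1.561 mm per year

Adjusted count: 300 + 8 = 308 growth rings.
Extension rate ≈ 480.7 / 308 = 1.561 mm per year.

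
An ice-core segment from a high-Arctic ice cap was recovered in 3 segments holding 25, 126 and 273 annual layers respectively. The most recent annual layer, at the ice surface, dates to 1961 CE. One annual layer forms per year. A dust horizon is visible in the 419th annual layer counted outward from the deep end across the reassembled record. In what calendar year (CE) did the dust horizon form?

Total annual layers = 25 + 126 + 273 = 424.
The dust horizon sits at annual layer 419 from the deep end, so 424 − 419 = 5 annual layers formed after it.
1961 − 5 = 1956 CE.

1956 CE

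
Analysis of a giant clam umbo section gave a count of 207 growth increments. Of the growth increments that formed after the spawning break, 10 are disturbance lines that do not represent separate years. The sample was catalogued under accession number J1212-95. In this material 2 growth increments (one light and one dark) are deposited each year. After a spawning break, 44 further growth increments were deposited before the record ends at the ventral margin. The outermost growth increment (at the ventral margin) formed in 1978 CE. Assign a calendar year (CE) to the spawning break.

1961 CE

44 growth increments formed after the spawning break.
Removing the 10 false growth increments leaves 44 − 10 = 34 true growth increments beyond the spawning break.
With 2 growth increments per year, 34 / 2 = 17 years.
The growth increment at the ventral margin is 1978 CE, so the spawning break dates to 1978 − 17 = 1961 CE.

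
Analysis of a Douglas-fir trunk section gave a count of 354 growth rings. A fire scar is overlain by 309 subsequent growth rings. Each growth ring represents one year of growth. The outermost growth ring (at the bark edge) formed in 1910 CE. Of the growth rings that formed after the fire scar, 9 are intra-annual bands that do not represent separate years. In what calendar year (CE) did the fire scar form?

309 growth rings post-date the fire scar.
Removing the 9 false growth rings leaves 309 − 9 = 300 true growth rings beyond the fire scar.
Counting back 300 years from 1910 CE places the fire scar in 1910 − 300 = 1610 CE.

1610 CE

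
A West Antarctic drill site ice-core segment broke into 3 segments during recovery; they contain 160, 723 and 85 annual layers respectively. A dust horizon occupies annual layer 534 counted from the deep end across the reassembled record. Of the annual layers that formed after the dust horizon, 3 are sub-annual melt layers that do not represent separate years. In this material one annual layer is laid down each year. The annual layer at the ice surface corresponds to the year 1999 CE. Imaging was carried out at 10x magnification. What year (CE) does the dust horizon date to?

1568 CE

Total annual layers = 160 + 723 + 85 = 968.
The dust horizon sits at annual layer 534 from the deep end, so 968 − 534 = 434 annual layers formed after it.
Excluding 3 false annual layers: 434 − 3 = 431.
Counting back 431 years from 1999 CE places the dust horizon in 1999 − 431 = 1568 CE.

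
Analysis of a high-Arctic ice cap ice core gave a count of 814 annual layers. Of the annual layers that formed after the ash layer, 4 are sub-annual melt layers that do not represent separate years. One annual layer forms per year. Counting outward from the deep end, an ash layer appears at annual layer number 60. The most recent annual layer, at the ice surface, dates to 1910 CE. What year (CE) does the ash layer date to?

Between annual layer 60 and the ice surface there are 814 − 60 = 754 annual layers.
Removing the 4 false annual layers leaves 754 − 4 = 750 true annual layers beyond the ash layer.
The annual layer at the ice surface is 1910 CE, so the ash layer dates to 1910 − 750 = 1160 CE.

1160 CE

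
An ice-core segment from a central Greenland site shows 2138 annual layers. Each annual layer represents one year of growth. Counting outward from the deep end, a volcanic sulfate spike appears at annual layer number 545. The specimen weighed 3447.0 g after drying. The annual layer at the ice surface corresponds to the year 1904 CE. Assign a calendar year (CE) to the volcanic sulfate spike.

Between annual layer 545 and the ice surface there are 2138 − 545 = 1593 annual layers.
Counting back 1593 years from 1904 CE places the volcanic sulfate spike in 1904 − 1593 = 311 CE.

311 CE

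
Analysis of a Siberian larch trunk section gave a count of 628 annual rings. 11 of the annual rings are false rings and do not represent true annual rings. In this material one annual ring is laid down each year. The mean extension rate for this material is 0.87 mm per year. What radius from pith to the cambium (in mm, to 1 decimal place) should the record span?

Correcting the raw count gives 628 − 11 = 617 true annual rings.
Predicted length = 0.87 mm/year × 617 years = 536.8 mm.

536.8 mm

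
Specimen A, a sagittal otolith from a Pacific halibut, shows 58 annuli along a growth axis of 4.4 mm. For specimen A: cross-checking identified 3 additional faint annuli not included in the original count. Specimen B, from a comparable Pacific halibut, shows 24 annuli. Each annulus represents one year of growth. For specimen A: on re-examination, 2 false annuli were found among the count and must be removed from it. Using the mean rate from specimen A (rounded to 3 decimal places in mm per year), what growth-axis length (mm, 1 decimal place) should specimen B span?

1.8 mm

Specimen A: after corrections the count is 58 − 2 + 3 = 59 annuli.
A: 4.4 mm over 59 years gives 4.4 / 59 ≈ 0.075 mm/yr.
B's length ≈ 0.075 × 24 = 1.8 mm.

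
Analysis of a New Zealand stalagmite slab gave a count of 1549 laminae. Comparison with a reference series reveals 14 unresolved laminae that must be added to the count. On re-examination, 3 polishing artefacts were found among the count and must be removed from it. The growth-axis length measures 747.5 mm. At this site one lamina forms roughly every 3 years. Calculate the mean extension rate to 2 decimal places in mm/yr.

Correcting the raw count gives 1549 − 3 + 14 = 1560 true laminae.
Multiplying by 3 years per lamina: 1560 × 3 = 4680 years.
747.5 mm over 4680 years gives 747.5 / 4680 ≈ 0.16 mm/yr.

0.16 mm/yr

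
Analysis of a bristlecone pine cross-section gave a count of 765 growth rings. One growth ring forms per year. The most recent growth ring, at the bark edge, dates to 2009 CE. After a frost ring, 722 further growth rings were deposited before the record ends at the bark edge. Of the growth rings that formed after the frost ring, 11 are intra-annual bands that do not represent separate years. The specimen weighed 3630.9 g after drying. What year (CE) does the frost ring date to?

722 growth rings post-date the frost ring.
Excluding 11 false growth rings: 722 − 11 = 711.
The growth ring at the bark edge is 2009 CE, so the frost ring dates to 2009 − 711 = 1298 CE.

1298 CE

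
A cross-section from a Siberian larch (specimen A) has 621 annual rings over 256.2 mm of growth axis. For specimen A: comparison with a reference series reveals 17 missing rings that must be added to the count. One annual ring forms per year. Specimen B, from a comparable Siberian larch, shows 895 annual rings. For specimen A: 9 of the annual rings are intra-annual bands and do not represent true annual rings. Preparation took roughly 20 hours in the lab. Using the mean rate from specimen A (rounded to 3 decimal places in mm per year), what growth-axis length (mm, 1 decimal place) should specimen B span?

364.3 mm

Specimen A: true annual ring count = 621 − 9 + 17 = 629.
A: Mean rate = 256.2 mm / 629 years ≈ 0.407 mm/yr.
For B, 0.407 mm/year × 895 years = 364.3 mm.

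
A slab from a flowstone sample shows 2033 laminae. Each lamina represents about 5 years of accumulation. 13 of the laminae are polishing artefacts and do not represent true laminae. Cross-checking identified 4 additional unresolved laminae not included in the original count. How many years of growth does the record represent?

10120 years

True lamina count = 2033 − 13 + 4 = 2024.
Multiplying by 5 years per lamina: 2024 × 5 = 10120 years.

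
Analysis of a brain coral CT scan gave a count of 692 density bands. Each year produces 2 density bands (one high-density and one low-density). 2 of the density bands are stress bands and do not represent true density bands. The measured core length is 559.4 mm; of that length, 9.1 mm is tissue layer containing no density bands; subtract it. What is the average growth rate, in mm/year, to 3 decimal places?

True density band count = 692 − 2 = 690.
690 density bands at 2 per year is 690 / 2 = 345 years.
Net length = 559.4 − 9.1 = 550.3 mm.
Mean rate = 550.3 mm / 345 years ≈ 1.595 mm/year.

1.595 mm/year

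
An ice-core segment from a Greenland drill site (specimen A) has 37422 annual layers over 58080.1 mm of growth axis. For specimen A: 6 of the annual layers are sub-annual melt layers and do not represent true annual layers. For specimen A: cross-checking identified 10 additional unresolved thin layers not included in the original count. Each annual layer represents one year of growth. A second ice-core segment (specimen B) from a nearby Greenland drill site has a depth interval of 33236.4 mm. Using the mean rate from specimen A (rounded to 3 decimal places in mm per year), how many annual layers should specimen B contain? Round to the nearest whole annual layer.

21415 annual layers

Specimen A: adjusted count: 37422 − 6 + 10 = 37426 annual layers.
A: 58080.1 mm over 37426 years gives 58080.1 / 37426 ≈ 1.552 mm/year.
Specimen B: 33236.4 mm / 1.552 mm per year = 21415.21 years ≈ 21415 annual layers.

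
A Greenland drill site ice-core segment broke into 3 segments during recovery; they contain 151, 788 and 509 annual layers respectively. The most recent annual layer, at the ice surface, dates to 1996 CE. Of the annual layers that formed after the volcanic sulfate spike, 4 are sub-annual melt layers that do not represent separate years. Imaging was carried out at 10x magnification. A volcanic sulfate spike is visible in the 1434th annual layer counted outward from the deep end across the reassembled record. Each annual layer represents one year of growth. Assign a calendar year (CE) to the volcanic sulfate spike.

1986 CE

Total annual layers = 151 + 788 + 509 = 1448.
1448 − 1434 = 14 annual layers lie beyond the volcanic sulfate spike toward the ice surface.
14 − 4 false = 10 true annual layers after the volcanic sulfate spike.
The annual layer at the ice surface is 1996 CE, so the volcanic sulfate spike dates to 1996 − 10 = 1986 CE.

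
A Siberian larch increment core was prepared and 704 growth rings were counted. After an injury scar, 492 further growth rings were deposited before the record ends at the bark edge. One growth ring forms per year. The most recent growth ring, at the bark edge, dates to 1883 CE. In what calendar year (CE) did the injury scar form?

1391 CE

492 growth rings post-date the injury scar.
Counting back 492 years from 1883 CE places the injury scar in 1883 − 492 = 1391 CE.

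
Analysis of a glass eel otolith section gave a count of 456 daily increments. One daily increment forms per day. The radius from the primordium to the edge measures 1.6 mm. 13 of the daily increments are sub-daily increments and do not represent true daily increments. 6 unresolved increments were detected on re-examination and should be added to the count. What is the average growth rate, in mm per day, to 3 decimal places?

0.004 mm per day

Adjusted count: 456 − 13 + 6 = 449 daily increments.
Mean rate = 1.6 mm / 449 days ≈ 0.004 mm per day.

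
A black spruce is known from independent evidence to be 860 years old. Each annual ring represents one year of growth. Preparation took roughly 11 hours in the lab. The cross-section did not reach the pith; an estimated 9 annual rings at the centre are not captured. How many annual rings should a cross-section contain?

Expected annual rings over 860 years: 860.
Less the 9 uncaptured annual rings: 860 − 9 = 851.

851 annual rings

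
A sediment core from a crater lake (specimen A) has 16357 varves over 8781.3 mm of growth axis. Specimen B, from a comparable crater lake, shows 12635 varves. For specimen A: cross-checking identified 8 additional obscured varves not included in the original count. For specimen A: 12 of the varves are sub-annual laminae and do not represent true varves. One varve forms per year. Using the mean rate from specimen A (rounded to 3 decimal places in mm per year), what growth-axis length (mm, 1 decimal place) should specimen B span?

Specimen A: true varve count = 16357 − 12 + 8 = 16353.
A: Mean rate = 8781.3 mm / 16353 years ≈ 0.537 mm/yr.
B's length ≈ 0.537 × 12635 = 6785.0 mm.

6785.0 mm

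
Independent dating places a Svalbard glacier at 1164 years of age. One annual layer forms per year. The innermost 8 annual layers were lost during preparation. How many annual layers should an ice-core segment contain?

At one annual layer per year, 1164 years correspond to 1164 annual layers.
1164 − 8 missed = 1156 annual layers expected in the prepared section.

1156 annual layers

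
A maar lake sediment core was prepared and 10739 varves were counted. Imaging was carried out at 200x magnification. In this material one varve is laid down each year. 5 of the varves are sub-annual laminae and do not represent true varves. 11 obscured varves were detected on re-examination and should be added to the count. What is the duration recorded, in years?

10745 years

Correcting the raw count gives 10739 − 5 + 11 = 10745 true varves.
At one varve per year, that is 10745 years.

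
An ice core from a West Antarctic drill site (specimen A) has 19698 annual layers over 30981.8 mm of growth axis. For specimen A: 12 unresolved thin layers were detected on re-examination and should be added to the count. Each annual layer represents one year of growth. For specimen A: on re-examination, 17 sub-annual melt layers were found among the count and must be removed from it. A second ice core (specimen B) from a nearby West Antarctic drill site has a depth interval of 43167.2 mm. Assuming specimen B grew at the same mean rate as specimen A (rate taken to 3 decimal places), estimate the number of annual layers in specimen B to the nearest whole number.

27443 annual layers

Specimen A: adjusted count: 19698 − 17 + 12 = 19693 annual layers.
A: 30981.8 mm over 19693 years gives 30981.8 / 19693 ≈ 1.573 mm/yr.
B spans 43167.2 / 1.573 = 27442.59 years ≈ 27443 annual layers.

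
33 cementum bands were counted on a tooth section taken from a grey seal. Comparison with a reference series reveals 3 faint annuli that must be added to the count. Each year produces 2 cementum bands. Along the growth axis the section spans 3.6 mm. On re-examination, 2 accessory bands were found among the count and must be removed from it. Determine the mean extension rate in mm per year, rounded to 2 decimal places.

0.21 mm per year

Adjusted count: 33 − 2 + 3 = 34 cementum bands.
Dividing by 2 cementum bands per year: 34 / 2 = 17 years.
Mean rate = 3.6 mm / 17 years ≈ 0.21 mm per year.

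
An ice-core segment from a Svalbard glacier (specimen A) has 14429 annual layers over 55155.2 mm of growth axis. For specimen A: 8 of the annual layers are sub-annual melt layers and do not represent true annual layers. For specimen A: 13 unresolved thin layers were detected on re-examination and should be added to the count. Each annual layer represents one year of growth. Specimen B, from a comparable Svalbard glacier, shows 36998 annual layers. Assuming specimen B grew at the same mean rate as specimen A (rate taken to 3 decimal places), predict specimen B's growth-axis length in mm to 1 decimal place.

Specimen A: correcting the raw count gives 14429 − 8 + 13 = 14434 true annual layers.
A: Extension rate ≈ 55155.2 / 14434 = 3.821 mm per year.
Length of B = 3.821 × 36998 = 141369.4 mm.

141369.4 mm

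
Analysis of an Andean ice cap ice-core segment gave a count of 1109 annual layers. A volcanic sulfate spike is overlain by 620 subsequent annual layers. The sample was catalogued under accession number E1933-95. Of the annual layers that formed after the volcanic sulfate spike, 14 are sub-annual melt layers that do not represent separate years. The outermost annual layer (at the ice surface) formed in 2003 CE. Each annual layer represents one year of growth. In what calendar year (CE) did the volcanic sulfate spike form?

There are 620 annual layers younger than the volcanic sulfate spike.
Removing the 14 false annual layers leaves 620 − 14 = 606 true annual layers beyond the volcanic sulfate spike.
Counting back 606 years from 2003 CE places the volcanic sulfate spike in 2003 − 606 = 1397 CE.

1397 CE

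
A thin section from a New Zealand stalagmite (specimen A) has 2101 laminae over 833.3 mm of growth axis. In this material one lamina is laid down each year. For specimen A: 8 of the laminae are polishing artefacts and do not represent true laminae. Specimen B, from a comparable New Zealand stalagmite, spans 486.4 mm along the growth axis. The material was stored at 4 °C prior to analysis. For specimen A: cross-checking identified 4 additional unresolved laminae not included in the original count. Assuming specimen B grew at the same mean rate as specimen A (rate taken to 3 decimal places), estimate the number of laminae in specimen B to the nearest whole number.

1225 laminae

Specimen A: after corrections the count is 2101 − 8 + 4 = 2097 laminae.
A: Mean rate = 833.3 mm / 2097 years ≈ 0.397 mm per year.
Specimen B: 486.4 mm / 0.397 mm per year = 1225.19 years ≈ 1225 laminae.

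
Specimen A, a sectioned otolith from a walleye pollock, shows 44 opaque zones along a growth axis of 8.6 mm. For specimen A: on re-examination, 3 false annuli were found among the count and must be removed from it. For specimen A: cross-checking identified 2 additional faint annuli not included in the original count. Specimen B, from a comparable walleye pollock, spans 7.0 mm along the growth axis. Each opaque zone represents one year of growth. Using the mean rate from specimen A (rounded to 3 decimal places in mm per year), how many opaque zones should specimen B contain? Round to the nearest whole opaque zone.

Specimen A: correcting the raw count gives 44 − 3 + 2 = 43 true opaque zones.
A: Mean rate = 8.6 mm / 43 years ≈ 0.200 mm/yr.
For B, 7.0 / 0.200 = 35.00 years ≈ 35 opaque zones.

35 opaque zones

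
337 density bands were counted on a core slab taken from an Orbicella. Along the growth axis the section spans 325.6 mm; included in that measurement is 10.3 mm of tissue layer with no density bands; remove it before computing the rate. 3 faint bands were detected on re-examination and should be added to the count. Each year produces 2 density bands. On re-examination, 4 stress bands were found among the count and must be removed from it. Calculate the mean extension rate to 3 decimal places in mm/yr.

Correcting the raw count gives 337 − 4 + 3 = 336 true density bands.
With 2 density bands per year, 336 / 2 = 168 years.
The growth record spans 325.6 − 10.3 = 315.3 mm.
315.3 mm over 168 years gives 315.3 / 168 ≈ 1.877 mm/yr.

1.877 mm/yr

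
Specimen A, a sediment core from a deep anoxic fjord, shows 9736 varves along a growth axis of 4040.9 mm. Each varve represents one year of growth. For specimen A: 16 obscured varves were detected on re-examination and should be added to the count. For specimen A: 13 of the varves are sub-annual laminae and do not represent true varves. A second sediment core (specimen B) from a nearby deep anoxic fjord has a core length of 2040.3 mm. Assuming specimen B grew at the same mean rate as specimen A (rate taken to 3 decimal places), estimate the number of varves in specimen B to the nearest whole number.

Specimen A: after corrections the count is 9736 − 13 + 16 = 9739 varves.
A: Mean rate = 4040.9 mm / 9739 years ≈ 0.415 mm/yr.
B spans 2040.3 / 0.415 = 4916.39 years ≈ 4916 varves.

4916 varves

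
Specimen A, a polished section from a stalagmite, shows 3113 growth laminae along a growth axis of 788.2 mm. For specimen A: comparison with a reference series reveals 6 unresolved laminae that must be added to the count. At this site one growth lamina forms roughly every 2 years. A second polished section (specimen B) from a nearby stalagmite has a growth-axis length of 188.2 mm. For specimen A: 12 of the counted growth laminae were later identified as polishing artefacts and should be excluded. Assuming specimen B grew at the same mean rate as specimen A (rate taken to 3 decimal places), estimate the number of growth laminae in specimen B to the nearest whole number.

Specimen A: correcting the raw count gives 3113 − 12 + 6 = 3107 true growth laminae.
Specimen A: 3107 growth laminae at 2 years each span 3107 × 2 = 6214 years.
A: Mean rate = 788.2 mm / 6214 years ≈ 0.127 mm/yr.
B spans 188.2 / 0.127 = 1481.89 years; at 2 years per growth lamina that is 1481.89 / 2 ≈ 741 growth laminae.

741 growth laminae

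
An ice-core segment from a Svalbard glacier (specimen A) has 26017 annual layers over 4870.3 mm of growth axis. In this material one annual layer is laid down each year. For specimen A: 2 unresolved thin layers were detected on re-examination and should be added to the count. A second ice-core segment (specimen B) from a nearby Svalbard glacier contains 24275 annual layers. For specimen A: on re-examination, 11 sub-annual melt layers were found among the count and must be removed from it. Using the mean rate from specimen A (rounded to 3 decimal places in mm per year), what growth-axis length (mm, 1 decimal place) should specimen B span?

4539.4 mm

Specimen A: after corrections the count is 26017 − 11 + 2 = 26008 annual layers.
A: Extension rate ≈ 4870.3 / 26008 = 0.187 mm/yr.
B's length ≈ 0.187 × 24275 = 4539.4 mm.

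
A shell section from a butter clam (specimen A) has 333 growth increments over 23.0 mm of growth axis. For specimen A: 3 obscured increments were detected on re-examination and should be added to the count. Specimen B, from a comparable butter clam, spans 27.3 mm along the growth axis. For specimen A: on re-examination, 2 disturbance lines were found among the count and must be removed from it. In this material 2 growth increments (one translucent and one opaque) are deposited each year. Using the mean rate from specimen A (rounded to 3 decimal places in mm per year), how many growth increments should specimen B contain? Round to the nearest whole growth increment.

Specimen A: true growth increment count = 333 − 2 + 3 = 334.
Specimen A: 334 growth increments at 2 per year is 334 / 2 = 167 years.
A: 23.0 mm over 167 years gives 23.0 / 167 ≈ 0.138 mm/yr.
For B, 27.3 / 0.138 = 197.83 years; at 2 growth increments per year that is 197.83 × 2 ≈ 396 growth increments.

396 growth increments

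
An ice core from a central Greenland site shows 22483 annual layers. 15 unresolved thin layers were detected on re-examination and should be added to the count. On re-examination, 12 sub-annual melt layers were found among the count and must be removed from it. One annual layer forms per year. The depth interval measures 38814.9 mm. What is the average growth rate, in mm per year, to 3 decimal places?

1.726 mm per year

Correcting the raw count gives 22483 − 12 + 15 = 22486 true annual layers.
Mean rate = 38814.9 mm / 22486 years ≈ 1.726 mm per year.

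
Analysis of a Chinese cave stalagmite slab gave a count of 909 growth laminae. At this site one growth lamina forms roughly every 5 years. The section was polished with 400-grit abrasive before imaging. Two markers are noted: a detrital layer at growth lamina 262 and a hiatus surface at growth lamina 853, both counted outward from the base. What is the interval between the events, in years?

2955 yr

Separation: 853 − 262 = 591 growth laminae.
At 5 years per growth lamina, 591 × 5 = 2955 years.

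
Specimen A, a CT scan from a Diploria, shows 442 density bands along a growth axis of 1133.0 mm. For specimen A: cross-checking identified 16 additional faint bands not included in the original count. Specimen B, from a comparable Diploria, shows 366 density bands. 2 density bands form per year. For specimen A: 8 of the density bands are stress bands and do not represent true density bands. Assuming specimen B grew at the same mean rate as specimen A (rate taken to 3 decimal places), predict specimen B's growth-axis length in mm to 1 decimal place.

921.6 mm

Specimen A: adjusted count: 442 − 8 + 16 = 450 density bands.
Specimen A: dividing by 2 density bands per year: 450 / 2 = 225 years.
A: Mean rate = 1133.0 mm / 225 years ≈ 5.036 mm per year.
Specimen B: with 2 density bands per year, 366 / 2 = 183 years. B's length ≈ 5.036 × 183 = 921.6 mm.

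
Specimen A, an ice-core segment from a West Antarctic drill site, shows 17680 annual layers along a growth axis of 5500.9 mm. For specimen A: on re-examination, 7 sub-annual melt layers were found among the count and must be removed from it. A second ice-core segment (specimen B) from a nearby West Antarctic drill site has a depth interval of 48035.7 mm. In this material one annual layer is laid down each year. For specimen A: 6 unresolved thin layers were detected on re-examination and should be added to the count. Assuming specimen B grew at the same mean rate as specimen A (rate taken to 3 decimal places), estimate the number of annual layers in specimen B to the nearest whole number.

Specimen A: after corrections the count is 17680 − 7 + 6 = 17679 annual layers.
A: 5500.9 mm over 17679 years gives 5500.9 / 17679 ≈ 0.311 mm per year.
For B, 48035.7 / 0.311 = 154455.63 years ≈ 154456 annual layers.

154456 annual layers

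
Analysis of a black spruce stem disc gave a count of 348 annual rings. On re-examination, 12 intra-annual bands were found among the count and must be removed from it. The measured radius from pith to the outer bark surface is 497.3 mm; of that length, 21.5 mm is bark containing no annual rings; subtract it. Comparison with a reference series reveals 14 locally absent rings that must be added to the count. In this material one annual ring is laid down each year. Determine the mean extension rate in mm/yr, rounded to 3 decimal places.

1.359 mm/yr

After corrections the count is 348 − 12 + 14 = 350 annual rings.
Removing the 21.5 mm offcut leaves 497.3 − 21.5 = 475.8 mm.
Extension rate ≈ 475.8 / 350 = 1.359 mm/yr.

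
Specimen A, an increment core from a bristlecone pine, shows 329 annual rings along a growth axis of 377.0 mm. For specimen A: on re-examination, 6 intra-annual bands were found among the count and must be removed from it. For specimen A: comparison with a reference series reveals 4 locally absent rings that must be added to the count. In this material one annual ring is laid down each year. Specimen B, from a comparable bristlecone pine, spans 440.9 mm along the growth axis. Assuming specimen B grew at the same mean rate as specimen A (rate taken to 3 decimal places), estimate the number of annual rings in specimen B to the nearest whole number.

Specimen A: correcting the raw count gives 329 − 6 + 4 = 327 true annual rings.
A: Extension rate ≈ 377.0 / 327 = 1.153 mm per year.
Specimen B: 440.9 mm / 1.153 mm per year = 382.39 years ≈ 382 annual rings.

382 annual rings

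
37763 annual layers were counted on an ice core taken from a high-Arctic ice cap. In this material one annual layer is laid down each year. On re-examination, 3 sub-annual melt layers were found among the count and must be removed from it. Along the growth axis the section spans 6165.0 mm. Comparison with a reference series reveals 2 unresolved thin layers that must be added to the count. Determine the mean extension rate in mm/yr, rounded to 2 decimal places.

True annual layer count = 37763 − 3 + 2 = 37762.
Mean rate = 6165.0 mm / 37762 years ≈ 0.16 mm/yr.

0.16 mm/yr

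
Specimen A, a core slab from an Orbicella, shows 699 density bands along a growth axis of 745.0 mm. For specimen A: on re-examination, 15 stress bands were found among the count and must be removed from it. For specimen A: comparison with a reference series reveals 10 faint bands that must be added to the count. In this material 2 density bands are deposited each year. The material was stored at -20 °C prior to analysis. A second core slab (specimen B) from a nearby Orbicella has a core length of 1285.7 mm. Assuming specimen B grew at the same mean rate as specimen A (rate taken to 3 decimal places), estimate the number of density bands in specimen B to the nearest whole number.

1198 density bands

Specimen A: true density band count = 699 − 15 + 10 = 694.
Specimen A: 694 density bands at 2 per year is 694 / 2 = 347 years.
A: Mean rate = 745.0 mm / 347 years ≈ 2.147 mm/yr.
B spans 1285.7 / 2.147 = 598.84 years; at 2 density bands per year that is 598.84 × 2 ≈ 1198 density bands.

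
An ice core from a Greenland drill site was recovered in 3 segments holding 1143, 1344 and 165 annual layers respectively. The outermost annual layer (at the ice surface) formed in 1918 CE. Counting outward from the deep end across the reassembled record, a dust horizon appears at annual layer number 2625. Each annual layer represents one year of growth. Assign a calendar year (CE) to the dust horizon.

1891 CE

Total annual layers = 1143 + 1344 + 165 = 2652.
Between annual layer 2625 and the ice surface there are 2652 − 2625 = 27 annual layers.
1918 − 27 = 1891 CE.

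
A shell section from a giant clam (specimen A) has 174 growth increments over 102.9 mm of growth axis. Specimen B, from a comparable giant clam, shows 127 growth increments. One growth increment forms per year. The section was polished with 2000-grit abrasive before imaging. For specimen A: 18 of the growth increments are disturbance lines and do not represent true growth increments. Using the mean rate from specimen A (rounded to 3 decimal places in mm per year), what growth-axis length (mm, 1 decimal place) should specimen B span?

83.8 mm

Specimen A: adjusted count: 174 − 18 = 156 growth increments.
A: Extension rate ≈ 102.9 / 156 = 0.660 mm/yr.
For B, 0.660 mm/year × 127 years = 83.8 mm.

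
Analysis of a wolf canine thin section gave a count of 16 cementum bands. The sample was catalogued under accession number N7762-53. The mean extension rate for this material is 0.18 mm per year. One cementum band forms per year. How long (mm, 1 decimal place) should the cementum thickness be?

16 years of growth are recorded.
Predicted length = 0.18 mm/year × 16 years = 2.9 mm.

2.9 mm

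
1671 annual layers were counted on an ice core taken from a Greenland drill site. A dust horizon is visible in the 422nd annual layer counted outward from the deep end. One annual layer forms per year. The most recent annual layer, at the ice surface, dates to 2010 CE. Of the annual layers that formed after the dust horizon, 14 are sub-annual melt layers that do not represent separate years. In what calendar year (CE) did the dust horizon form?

Between annual layer 422 and the ice surface there are 1671 − 422 = 1249 annual layers.
1249 − 14 false = 1235 true annual layers after the dust horizon.
Counting back 1235 years from 2010 CE places the dust horizon in 2010 − 1235 = 775 CE.

775 CE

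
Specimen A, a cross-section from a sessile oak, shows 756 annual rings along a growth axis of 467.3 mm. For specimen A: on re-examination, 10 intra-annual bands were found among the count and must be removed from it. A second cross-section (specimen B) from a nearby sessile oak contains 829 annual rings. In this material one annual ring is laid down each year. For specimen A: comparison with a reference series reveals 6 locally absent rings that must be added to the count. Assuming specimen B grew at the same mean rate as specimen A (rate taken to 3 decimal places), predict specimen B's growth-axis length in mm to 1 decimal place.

Specimen A: correcting the raw count gives 756 − 10 + 6 = 752 true annual rings.
A: Extension rate ≈ 467.3 / 752 = 0.621 mm/yr.
For B, 0.621 mm/year × 829 years = 514.8 mm.

514.8 mm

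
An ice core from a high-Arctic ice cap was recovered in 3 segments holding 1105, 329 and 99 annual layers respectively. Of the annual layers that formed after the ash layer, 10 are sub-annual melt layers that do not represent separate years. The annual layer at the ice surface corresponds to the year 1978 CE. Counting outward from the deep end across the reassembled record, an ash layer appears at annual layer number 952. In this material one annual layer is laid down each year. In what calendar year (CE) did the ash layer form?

1407 CE

Total annual layers = 1105 + 329 + 99 = 1533.
Between annual layer 952 and the ice surface there are 1533 − 952 = 581 annual layers.
581 − 10 false = 571 true annual layers after the ash layer.
Counting back 571 years from 1978 CE places the ash layer in 1978 − 571 = 1407 CE.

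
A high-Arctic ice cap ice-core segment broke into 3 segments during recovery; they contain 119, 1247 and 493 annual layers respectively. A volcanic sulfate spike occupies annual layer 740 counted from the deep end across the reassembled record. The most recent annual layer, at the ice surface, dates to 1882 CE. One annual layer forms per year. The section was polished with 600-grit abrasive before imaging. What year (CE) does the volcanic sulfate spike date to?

763 CE

Total annual layers = 119 + 1247 + 493 = 1859.
Between annual layer 740 and the ice surface there are 1859 − 740 = 1119 annual layers.
1882 − 1119 = 763 CE.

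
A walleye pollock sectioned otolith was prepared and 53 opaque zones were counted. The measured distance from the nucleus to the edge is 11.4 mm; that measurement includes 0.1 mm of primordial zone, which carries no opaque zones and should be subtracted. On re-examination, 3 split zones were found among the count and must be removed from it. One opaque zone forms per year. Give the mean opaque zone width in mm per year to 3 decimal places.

0.226 mm per year

Correcting the raw count gives 53 − 3 = 50 true opaque zones.
Net length = 11.4 − 0.1 = 11.3 mm.
11.3 mm over 50 years gives 11.3 / 50 ≈ 0.226 mm per year.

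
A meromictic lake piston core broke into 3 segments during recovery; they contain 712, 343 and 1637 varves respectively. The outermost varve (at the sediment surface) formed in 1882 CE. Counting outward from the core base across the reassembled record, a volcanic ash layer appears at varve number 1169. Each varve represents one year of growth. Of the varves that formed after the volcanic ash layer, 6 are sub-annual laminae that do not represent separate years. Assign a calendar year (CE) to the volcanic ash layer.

365 CE

Total varves = 712 + 343 + 1637 = 2692.
Between varve 1169 and the sediment surface there are 2692 − 1169 = 1523 varves.
Excluding 6 false varves: 1523 − 6 = 1517.
The varve at the sediment surface is 1882 CE, so the volcanic ash layer dates to 1882 − 1517 = 365 CE.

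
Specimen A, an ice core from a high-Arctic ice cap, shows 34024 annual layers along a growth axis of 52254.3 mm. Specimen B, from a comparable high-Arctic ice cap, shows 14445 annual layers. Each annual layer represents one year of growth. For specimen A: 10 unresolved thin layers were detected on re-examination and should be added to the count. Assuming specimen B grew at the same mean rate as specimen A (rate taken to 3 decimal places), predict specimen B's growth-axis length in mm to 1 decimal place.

Specimen A: after corrections the count is 34024 + 10 = 34034 annual layers.
A: Mean rate = 52254.3 mm / 34034 years ≈ 1.535 mm/yr.
For B, 1.535 mm/year × 14445 years = 22173.1 mm.

22173.1 mm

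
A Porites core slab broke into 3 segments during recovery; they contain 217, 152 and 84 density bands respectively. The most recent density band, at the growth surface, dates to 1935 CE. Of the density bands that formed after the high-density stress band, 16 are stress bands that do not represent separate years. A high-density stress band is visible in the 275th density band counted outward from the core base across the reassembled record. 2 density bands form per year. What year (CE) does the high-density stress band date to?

Total density bands = 217 + 152 + 84 = 453.
The high-density stress band sits at density band 275 from the core base, so 453 − 275 = 178 density bands formed after it.
Removing the 16 false density bands leaves 178 − 16 = 162 true density bands beyond the high-density stress band.
162 density bands at 2 per year is 162 / 2 = 81 years.
Counting back 81 years from 1935 CE places the high-density stress band in 1935 − 81 = 1854 CE.

1854 CE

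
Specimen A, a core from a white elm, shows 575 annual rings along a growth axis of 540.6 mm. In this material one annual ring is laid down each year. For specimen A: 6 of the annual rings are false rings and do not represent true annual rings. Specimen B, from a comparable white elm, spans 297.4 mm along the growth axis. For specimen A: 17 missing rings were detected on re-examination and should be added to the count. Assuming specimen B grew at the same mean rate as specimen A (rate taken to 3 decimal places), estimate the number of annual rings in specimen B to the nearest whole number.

322 annual rings

Specimen A: true annual ring count = 575 − 6 + 17 = 586.
A: Extension rate ≈ 540.6 / 586 = 0.923 mm per year.
B spans 297.4 / 0.923 = 322.21 years ≈ 322 annual rings.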